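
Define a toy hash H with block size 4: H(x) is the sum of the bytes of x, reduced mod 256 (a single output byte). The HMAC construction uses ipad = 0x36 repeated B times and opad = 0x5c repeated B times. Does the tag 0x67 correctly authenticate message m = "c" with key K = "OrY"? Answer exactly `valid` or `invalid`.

valid

Key "OrY" = 4f 72 59 is 3 bytes ≤ B = 4; zero-pad to 4 bytes: K' = 4f 72 59 00.
K' ⊕ ipad = 79 44 6f 36; K' ⊕ opad = 13 2e 05 5c.
Inner hash: sum = 121+68+111+54+99 = 453; mod 256 = 197 → c5.
Outer hash (recomputed tag): sum = 19+46+5+92+197 = 359; mod 256 = 103 → 67.
Recomputed tag = 67; claimed = 67 → match.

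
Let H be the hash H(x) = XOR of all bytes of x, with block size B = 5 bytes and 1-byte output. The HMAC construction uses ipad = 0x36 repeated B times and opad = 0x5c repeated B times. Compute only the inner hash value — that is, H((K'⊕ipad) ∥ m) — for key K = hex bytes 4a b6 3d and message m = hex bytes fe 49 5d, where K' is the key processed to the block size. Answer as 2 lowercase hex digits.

Key hex bytes 4a b6 3d is 3 bytes ≤ B = 5; zero-pad to 5 bytes: K' = 4a b6 3d 00 00.
K' ⊕ ipad = 7c 80 0b 36 36.
Inner input = 7c 80 0b 36 36 ∥ fe 49 5d.
Inner hash: XOR 7c⊕80⊕0b⊕36⊕36⊕fe⊕49⊕5d = 1d.

1d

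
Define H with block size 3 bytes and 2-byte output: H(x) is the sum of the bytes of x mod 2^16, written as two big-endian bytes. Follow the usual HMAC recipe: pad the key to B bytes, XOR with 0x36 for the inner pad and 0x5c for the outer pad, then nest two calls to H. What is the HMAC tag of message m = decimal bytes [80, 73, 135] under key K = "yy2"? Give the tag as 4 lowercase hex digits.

017b

Key "yy2" = 79 79 32 is exactly B = 3 bytes: K' = 79 79 32.
K' ⊕ ipad = 4f 4f 04.  K' ⊕ opad = 25 25 6e.
Inner input = (K'⊕ipad) ∥ m = 4f 4f 04 ∥ 50 49 87.
Inner hash: sum = 79+79+4+80+73+135 = 450 → 01 c2.
Outer input = (K'⊕opad) ∥ inner = 25 25 6e ∥ 01 c2.
Outer hash (tag): sum = 37+37+110+1+194 = 379 → 01 7b.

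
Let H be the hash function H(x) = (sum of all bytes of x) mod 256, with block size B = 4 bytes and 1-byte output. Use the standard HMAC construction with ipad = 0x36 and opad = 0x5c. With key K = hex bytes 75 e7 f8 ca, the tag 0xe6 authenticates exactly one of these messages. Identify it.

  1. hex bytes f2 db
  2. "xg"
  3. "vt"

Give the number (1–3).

Key hex bytes 75 e7 f8 ca is exactly B = 4 bytes: K' = 75 e7 f8 ca.
K' ⊕ ipad = 43 d1 ce fc; K' ⊕ opad = 29 bb a4 96.
m1: inner = H(43 d1 ce fc f2 db) = ab; tag = H(29 bb a4 96 ab) = c9
m2: inner = H(43 d1 ce fc 78 67) = bd; tag = H(29 bb a4 96 bd) = db
m3: inner = H(43 d1 ce fc 76 74) = c8; tag = H(29 bb a4 96 c8) = e6 ← matches

3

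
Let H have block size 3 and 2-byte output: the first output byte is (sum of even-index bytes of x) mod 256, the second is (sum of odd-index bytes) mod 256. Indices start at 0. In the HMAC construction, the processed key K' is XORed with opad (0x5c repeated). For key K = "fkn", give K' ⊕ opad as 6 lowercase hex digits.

3a3732

Key "fkn" = 66 6b 6e is exactly B = 3 bytes: K' = 66 6b 6e.
XOR each byte with 0x5c: 66⊕5c=3a, 6b⊕5c=37, 6e⊕5c=32.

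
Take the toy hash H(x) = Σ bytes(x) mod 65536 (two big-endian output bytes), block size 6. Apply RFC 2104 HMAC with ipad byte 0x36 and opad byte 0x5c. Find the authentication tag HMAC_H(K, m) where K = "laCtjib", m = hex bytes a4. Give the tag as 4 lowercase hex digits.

02f4

Key "laCtjib" = 6c 61 43 74 6a 69 62 is 7 bytes > B = 6, so hash it first: H(key) = 02 b9, then zero-pad to 6 bytes: K' = 02 b9 00 00 00 00.
K' ⊕ ipad = 34 8f 36 36 36 36.  K' ⊕ opad = 5e e5 5c 5c 5c 5c.
Inner input = (K'⊕ipad) ∥ m = 34 8f 36 36 36 36 ∥ a4.
Inner hash: sum = 52+143+54+54+54+54+164 = 575 → 02 3f.
Outer input = (K'⊕opad) ∥ inner = 5e e5 5c 5c 5c 5c ∥ 02 3f.
Outer hash (tag): sum = 94+229+92+92+92+92+2+63 = 756 → 02 f4.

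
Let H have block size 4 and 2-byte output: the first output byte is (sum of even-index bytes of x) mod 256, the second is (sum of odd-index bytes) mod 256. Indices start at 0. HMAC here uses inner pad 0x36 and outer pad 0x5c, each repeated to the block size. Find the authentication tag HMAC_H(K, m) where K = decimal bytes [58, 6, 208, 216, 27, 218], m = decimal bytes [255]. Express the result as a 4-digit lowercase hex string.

Key decimal bytes [58, 6, 208, 216, 27, 218] = 3a 06 d0 d8 1b da is 6 bytes > B = 4, so hash it first: H(key) = 25 b8, then zero-pad to 4 bytes: K' = 25 b8 00 00.
K' ⊕ ipad = 13 8e 36 36.  K' ⊕ opad = 79 e4 5c 5c.
Inner input = (K'⊕ipad) ∥ m = 13 8e 36 36 ∥ ff.
Inner hash: even-index sum = 328 mod 256 = 72; odd-index sum = 196 mod 256 = 196 → 48 c4.
Outer input = (K'⊕opad) ∥ inner = 79 e4 5c 5c ∥ 48 c4.
Outer hash (tag): even-index sum = 285 mod 256 = 29; odd-index sum = 516 mod 256 = 4 → 1d 04.

1d04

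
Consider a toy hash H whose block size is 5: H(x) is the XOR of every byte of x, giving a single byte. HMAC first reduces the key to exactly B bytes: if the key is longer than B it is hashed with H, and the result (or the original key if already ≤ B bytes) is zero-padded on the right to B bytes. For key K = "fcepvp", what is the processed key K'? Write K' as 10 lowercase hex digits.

|K| = 6 > B = 5, so first hash the key.
H(K): XOR 66⊕63⊕65⊕70⊕76⊕70 = 16.
Zero-pad H(K) = 16 to 5 bytes: K' = 16 00 00 00 00.

1600000000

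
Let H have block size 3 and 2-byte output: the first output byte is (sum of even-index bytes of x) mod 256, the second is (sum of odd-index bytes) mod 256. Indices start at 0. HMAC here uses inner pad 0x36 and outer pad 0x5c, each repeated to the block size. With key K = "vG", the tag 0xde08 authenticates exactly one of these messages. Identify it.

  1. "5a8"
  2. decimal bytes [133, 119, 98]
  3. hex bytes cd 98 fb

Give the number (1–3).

Key "vG" = 76 47 is 2 bytes ≤ B = 3; zero-pad to 3 bytes: K' = 76 47 00.
K' ⊕ ipad = 40 71 36; K' ⊕ opad = 2a 1b 5c.
m1: inner = H(40 71 36 35 61 38) = d7 de; tag = H(2a 1b 5c d7 de) = 64f2
m2: inner = H(40 71 36 85 77 62) = ed 58; tag = H(2a 1b 5c ed 58) = de08 ← matches
m3: inner = H(40 71 36 cd 98 fb) = 0e 39; tag = H(2a 1b 5c 0e 39) = bf29

2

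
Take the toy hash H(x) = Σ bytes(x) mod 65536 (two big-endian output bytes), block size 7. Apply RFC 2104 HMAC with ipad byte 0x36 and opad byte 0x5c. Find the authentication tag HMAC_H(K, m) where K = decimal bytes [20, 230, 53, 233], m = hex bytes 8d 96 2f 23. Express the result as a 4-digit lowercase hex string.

0422

Key decimal bytes [20, 230, 53, 233] = 14 e6 35 e9 is 4 bytes ≤ B = 7; zero-pad to 7 bytes: K' = 14 e6 35 e9 00 00 00.
K' ⊕ ipad = 22 d0 03 df 36 36 36.  K' ⊕ opad = 48 ba 69 b5 5c 5c 5c.
Inner input = (K'⊕ipad) ∥ m = 22 d0 03 df 36 36 36 ∥ 8d 96 2f 23.
Inner hash: sum = 34+208+3+223+54+54+54+141+150+47+35 = 1003 → 03 eb.
Outer input = (K'⊕opad) ∥ inner = 48 ba 69 b5 5c 5c 5c ∥ 03 eb.
Outer hash (tag): sum = 72+186+105+181+92+92+92+3+235 = 1058 → 04 22.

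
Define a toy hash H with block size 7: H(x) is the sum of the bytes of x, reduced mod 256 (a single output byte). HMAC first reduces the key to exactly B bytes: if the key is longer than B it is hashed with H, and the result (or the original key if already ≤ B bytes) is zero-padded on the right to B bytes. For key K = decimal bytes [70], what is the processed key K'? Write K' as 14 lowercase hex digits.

46000000000000

Key decimal bytes [70] = 46 is 1 byte ≤ B = 7; zero-pad to 7 bytes: K' = 46 00 00 00 00 00 00.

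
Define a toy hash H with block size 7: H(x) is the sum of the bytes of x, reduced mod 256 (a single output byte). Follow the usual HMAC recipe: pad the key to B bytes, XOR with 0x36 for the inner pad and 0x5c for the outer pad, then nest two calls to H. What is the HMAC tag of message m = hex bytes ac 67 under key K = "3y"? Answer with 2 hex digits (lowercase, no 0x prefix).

d5

Key "3y" = 33 79 is 2 bytes ≤ B = 7; zero-pad to 7 bytes: K' = 33 79 00 00 00 00 00.
K' ⊕ ipad = 05 4f 36 36 36 36 36.  K' ⊕ opad = 6f 25 5c 5c 5c 5c 5c.
Inner input = (K'⊕ipad) ∥ m = 05 4f 36 36 36 36 36 ∥ ac 67.
Inner hash: sum = 5+79+54+54+54+54+54+172+103 = 629; mod 256 = 117 → 75.
Outer input = (K'⊕opad) ∥ inner = 6f 25 5c 5c 5c 5c 5c ∥ 75.
Outer hash (tag): sum = 111+37+92+92+92+92+92+117 = 725; mod 256 = 213 → d5.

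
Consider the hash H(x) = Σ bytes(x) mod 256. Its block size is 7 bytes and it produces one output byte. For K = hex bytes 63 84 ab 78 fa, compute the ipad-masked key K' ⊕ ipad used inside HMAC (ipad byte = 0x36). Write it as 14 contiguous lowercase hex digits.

Key hex bytes 63 84 ab 78 fa is 5 bytes ≤ B = 7; zero-pad to 7 bytes: K' = 63 84 ab 78 fa 00 00.
XOR each byte with 0x36: 63⊕36=55, 84⊕36=b2, ab⊕36=9d, 78⊕36=4e, fa⊕36=cc, 00⊕36=36, 00⊕36=36.

55b29d4ecc3636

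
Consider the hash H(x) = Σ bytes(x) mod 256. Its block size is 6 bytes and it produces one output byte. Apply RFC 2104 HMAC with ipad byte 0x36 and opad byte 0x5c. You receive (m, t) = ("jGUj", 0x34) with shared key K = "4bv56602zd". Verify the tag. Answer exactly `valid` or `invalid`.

Key "4bv56602zd" = 34 62 76 35 36 36 30 32 7a 64 is 10 bytes > B = 6, so hash it first: H(key) = ed, then zero-pad to 6 bytes: K' = ed 00 00 00 00 00.
K' ⊕ ipad = db 36 36 36 36 36; K' ⊕ opad = b1 5c 5c 5c 5c 5c.
Inner hash: sum = 219+54+54+54+54+54+106+71+85+106 = 857; mod 256 = 89 → 59.
Outer hash (recomputed tag): sum = 177+92+92+92+92+92+89 = 726; mod 256 = 214 → d6.
Recomputed tag = d6; claimed = 34 → mismatch.

invalid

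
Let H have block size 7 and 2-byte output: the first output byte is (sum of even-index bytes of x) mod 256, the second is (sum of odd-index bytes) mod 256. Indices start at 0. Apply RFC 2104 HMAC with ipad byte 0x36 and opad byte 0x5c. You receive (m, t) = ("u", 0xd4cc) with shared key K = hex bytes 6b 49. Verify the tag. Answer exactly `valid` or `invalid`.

invalid

Key hex bytes 6b 49 is 2 bytes ≤ B = 7; zero-pad to 7 bytes: K' = 6b 49 00 00 00 00 00.
K' ⊕ ipad = 5d 7f 36 36 36 36 36; K' ⊕ opad = 37 15 5c 5c 5c 5c 5c.
Inner hash: even-index sum = 255 mod 256 = 255; odd-index sum = 352 mod 256 = 96 → ff 60.
Outer hash (recomputed tag): even-index sum = 427 mod 256 = 171; odd-index sum = 460 mod 256 = 204 → ab cc.
Recomputed tag = abcc; claimed = d4cc → mismatch.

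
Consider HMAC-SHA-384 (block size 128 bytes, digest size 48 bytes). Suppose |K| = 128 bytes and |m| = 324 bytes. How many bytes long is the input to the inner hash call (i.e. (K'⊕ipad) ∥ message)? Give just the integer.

452

Key is 128 ≤ 128 bytes, zero-padded: |K'| = 128.
Inner input = (K'⊕ipad) ∥ m → 128 + 324 = 452 bytes.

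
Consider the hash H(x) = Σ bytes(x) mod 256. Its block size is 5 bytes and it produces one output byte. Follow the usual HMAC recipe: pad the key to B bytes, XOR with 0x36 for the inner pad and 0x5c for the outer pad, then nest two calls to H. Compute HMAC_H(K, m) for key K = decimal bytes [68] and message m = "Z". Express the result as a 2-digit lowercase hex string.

2c

Key decimal bytes [68] = 44 is 1 byte ≤ B = 5; zero-pad to 5 bytes: K' = 44 00 00 00 00.
K' ⊕ ipad = 72 36 36 36 36.  K' ⊕ opad = 18 5c 5c 5c 5c.
Inner input = (K'⊕ipad) ∥ m = 72 36 36 36 36 ∥ 5a.
Inner hash: sum = 114+54+54+54+54+90 = 420; mod 256 = 164 → a4.
Outer input = (K'⊕opad) ∥ inner = 18 5c 5c 5c 5c ∥ a4.
Outer hash (tag): sum = 24+92+92+92+92+164 = 556; mod 256 = 44 → 2c.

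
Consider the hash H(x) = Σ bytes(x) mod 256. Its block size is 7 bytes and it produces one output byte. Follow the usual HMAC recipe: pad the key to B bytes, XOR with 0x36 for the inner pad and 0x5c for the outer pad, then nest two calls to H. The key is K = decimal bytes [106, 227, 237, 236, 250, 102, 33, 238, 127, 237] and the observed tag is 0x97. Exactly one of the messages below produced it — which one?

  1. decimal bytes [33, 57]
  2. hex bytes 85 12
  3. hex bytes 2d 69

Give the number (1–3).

Key decimal bytes [106, 227, 237, 236, 250, 102, 33, 238, 127, 237] = 6a e3 ed ec fa 66 21 ee 7f ed is 10 bytes > B = 7, so hash it first: H(key) = 01, then zero-pad to 7 bytes: K' = 01 00 00 00 00 00 00.
K' ⊕ ipad = 37 36 36 36 36 36 36; K' ⊕ opad = 5d 5c 5c 5c 5c 5c 5c.
m1: inner = H(37 36 36 36 36 36 36 21 39) = d5; tag = H(5d 5c 5c 5c 5c 5c 5c d5) = 5a
m2: inner = H(37 36 36 36 36 36 36 85 12) = 12; tag = H(5d 5c 5c 5c 5c 5c 5c 12) = 97 ← matches
m3: inner = H(37 36 36 36 36 36 36 2d 69) = 11; tag = H(5d 5c 5c 5c 5c 5c 5c 11) = 96

2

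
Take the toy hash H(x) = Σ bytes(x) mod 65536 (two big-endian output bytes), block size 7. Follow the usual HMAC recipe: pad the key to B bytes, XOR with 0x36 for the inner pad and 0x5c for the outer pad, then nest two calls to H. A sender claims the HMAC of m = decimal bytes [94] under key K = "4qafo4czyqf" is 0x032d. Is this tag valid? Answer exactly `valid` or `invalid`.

valid

Key "4qafo4czyqf" = 34 71 61 66 6f 34 63 7a 79 71 66 is 11 bytes > B = 7, so hash it first: H(key) = 04 3c, then zero-pad to 7 bytes: K' = 04 3c 00 00 00 00 00.
K' ⊕ ipad = 32 0a 36 36 36 36 36; K' ⊕ opad = 58 60 5c 5c 5c 5c 5c.
Inner hash: sum = 50+10+54+54+54+54+54+94 = 424 → 01 a8.
Outer hash (recomputed tag): sum = 88+96+92+92+92+92+92+1+168 = 813 → 03 2d.
Recomputed tag = 032d; claimed = 032d → match.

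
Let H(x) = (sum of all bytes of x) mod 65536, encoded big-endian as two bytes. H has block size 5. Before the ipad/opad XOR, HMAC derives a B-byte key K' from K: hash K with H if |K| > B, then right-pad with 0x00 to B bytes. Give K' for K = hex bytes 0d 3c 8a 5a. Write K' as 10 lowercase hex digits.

Key hex bytes 0d 3c 8a 5a is 4 bytes ≤ B = 5; zero-pad to 5 bytes: K' = 0d 3c 8a 5a 00.

0d3c8a5a00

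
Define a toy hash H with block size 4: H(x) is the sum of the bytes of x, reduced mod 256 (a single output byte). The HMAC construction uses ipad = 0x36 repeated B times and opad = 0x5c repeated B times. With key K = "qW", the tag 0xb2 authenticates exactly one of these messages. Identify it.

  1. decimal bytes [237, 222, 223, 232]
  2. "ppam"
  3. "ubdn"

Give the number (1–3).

Key "qW" = 71 57 is 2 bytes ≤ B = 4; zero-pad to 4 bytes: K' = 71 57 00 00.
K' ⊕ ipad = 47 61 36 36; K' ⊕ opad = 2d 0b 5c 5c.
m1: inner = H(47 61 36 36 ed de df e8) = a6; tag = H(2d 0b 5c 5c a6) = 96
m2: inner = H(47 61 36 36 70 70 61 6d) = c2; tag = H(2d 0b 5c 5c c2) = b2 ← matches
m3: inner = H(47 61 36 36 75 62 64 6e) = bd; tag = H(2d 0b 5c 5c bd) = ad

2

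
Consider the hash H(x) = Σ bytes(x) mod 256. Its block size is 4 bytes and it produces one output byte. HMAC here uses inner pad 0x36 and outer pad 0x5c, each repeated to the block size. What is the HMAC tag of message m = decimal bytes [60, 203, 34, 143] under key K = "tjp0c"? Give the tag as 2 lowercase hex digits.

02

Key "tjp0c" = 74 6a 70 30 63 is 5 bytes > B = 4, so hash it first: H(key) = e1, then zero-pad to 4 bytes: K' = e1 00 00 00.
K' ⊕ ipad = d7 36 36 36.  K' ⊕ opad = bd 5c 5c 5c.
Inner input = (K'⊕ipad) ∥ m = d7 36 36 36 ∥ 3c cb 22 8f.
Inner hash: sum = 215+54+54+54+60+203+34+143 = 817; mod 256 = 49 → 31.
Outer input = (K'⊕opad) ∥ inner = bd 5c 5c 5c ∥ 31.
Outer hash (tag): sum = 189+92+92+92+49 = 514; mod 256 = 2 → 02.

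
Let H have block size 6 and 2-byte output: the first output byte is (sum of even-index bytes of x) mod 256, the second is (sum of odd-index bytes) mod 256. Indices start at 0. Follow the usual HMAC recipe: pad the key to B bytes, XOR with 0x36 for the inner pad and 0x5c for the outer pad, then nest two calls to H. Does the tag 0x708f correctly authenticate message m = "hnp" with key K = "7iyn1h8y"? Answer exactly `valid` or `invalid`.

invalid

Key "7iyn1h8y" = 37 69 79 6e 31 68 38 79 is 8 bytes > B = 6, so hash it first: H(key) = 19 b8, then zero-pad to 6 bytes: K' = 19 b8 00 00 00 00.
K' ⊕ ipad = 2f 8e 36 36 36 36; K' ⊕ opad = 45 e4 5c 5c 5c 5c.
Inner hash: even-index sum = 371 mod 256 = 115; odd-index sum = 360 mod 256 = 104 → 73 68.
Outer hash (recomputed tag): even-index sum = 368 mod 256 = 112; odd-index sum = 516 mod 256 = 4 → 70 04.
Recomputed tag = 7004; claimed = 708f → mismatch.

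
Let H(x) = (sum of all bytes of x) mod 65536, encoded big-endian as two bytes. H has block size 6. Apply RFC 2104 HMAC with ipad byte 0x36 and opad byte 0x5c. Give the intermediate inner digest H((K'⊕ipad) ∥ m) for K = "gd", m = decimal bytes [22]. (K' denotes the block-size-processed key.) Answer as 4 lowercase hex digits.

0191

Key "gd" = 67 64 is 2 bytes ≤ B = 6; zero-pad to 6 bytes: K' = 67 64 00 00 00 00.
K' ⊕ ipad = 51 52 36 36 36 36.
Inner input = 51 52 36 36 36 36 ∥ 16.
Inner hash: sum = 81+82+54+54+54+54+22 = 401 → 01 91.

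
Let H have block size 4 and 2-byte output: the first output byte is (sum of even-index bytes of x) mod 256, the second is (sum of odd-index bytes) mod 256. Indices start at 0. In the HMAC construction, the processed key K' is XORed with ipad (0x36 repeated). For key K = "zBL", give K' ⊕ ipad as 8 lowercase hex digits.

4c747a36

Key "zBL" = 7a 42 4c is 3 bytes ≤ B = 4; zero-pad to 4 bytes: K' = 7a 42 4c 00.
XOR each byte with 0x36: 7a⊕36=4c, 42⊕36=74, 4c⊕36=7a, 00⊕36=36.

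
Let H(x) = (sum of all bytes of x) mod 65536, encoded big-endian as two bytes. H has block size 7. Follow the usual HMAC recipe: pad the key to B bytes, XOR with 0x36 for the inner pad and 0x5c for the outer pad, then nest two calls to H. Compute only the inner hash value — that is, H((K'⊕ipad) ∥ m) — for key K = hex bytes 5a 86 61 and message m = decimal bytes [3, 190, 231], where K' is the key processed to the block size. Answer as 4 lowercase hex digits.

03f3

Key hex bytes 5a 86 61 is 3 bytes ≤ B = 7; zero-pad to 7 bytes: K' = 5a 86 61 00 00 00 00.
K' ⊕ ipad = 6c b0 57 36 36 36 36.
Inner input = 6c b0 57 36 36 36 36 ∥ 03 be e7.
Inner hash: sum = 108+176+87+54+54+54+54+3+190+231 = 1011 → 03 f3.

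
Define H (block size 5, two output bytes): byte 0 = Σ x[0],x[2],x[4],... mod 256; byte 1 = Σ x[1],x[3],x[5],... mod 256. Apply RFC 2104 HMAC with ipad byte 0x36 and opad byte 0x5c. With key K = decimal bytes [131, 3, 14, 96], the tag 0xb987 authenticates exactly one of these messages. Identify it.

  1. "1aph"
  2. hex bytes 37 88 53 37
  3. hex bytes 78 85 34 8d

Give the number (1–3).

1

Key decimal bytes [131, 3, 14, 96] = 83 03 0e 60 is 4 bytes ≤ B = 5; zero-pad to 5 bytes: K' = 83 03 0e 60 00.
K' ⊕ ipad = b5 35 38 56 36; K' ⊕ opad = df 5f 52 3c 5c.
m1: inner = H(b5 35 38 56 36 31 61 70 68) = ec 2c; tag = H(df 5f 52 3c 5c ec 2c) = b987 ← matches
m2: inner = H(b5 35 38 56 36 37 88 53 37) = e2 15; tag = H(df 5f 52 3c 5c e2 15) = a27d
m3: inner = H(b5 35 38 56 36 78 85 34 8d) = 35 37; tag = H(df 5f 52 3c 5c 35 37) = c4d0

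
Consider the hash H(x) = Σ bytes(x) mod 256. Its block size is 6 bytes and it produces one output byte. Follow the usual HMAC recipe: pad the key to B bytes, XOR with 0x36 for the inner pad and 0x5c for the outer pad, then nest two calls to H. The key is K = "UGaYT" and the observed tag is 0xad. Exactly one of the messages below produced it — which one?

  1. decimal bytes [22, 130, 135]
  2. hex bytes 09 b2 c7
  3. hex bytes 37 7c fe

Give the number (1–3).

Key "UGaYT" = 55 47 61 59 54 is 5 bytes ≤ B = 6; zero-pad to 6 bytes: K' = 55 47 61 59 54 00.
K' ⊕ ipad = 63 71 57 6f 62 36; K' ⊕ opad = 09 1b 3d 05 08 5c.
m1: inner = H(63 71 57 6f 62 36 16 82 87) = 51; tag = H(09 1b 3d 05 08 5c 51) = 1b
m2: inner = H(63 71 57 6f 62 36 09 b2 c7) = b4; tag = H(09 1b 3d 05 08 5c b4) = 7e
m3: inner = H(63 71 57 6f 62 36 37 7c fe) = e3; tag = H(09 1b 3d 05 08 5c e3) = ad ← matches

3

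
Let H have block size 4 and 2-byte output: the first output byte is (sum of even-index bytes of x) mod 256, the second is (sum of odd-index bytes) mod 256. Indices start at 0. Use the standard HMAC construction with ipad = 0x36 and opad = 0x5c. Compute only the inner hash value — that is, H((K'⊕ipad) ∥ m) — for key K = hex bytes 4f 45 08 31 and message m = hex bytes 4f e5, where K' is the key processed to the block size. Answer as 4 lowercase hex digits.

Key hex bytes 4f 45 08 31 is exactly B = 4 bytes: K' = 4f 45 08 31.
K' ⊕ ipad = 79 73 3e 07.
Inner input = 79 73 3e 07 ∥ 4f e5.
Inner hash: even-index sum = 262 mod 256 = 6; odd-index sum = 351 mod 256 = 95 → 06 5f.

065f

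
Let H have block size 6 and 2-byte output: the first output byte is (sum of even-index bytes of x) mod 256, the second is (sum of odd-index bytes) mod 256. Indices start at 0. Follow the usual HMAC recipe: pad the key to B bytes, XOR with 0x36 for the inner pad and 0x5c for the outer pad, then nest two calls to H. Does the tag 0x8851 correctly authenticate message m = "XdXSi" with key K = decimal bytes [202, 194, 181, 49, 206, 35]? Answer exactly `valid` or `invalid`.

Key decimal bytes [202, 194, 181, 49, 206, 35] = ca c2 b5 31 ce 23 is exactly B = 6 bytes: K' = ca c2 b5 31 ce 23.
K' ⊕ ipad = fc f4 83 07 f8 15; K' ⊕ opad = 96 9e e9 6d 92 7f.
Inner hash: even-index sum = 912 mod 256 = 144; odd-index sum = 455 mod 256 = 199 → 90 c7.
Outer hash (recomputed tag): even-index sum = 673 mod 256 = 161; odd-index sum = 593 mod 256 = 81 → a1 51.
Recomputed tag = a151; claimed = 8851 → mismatch.

invalid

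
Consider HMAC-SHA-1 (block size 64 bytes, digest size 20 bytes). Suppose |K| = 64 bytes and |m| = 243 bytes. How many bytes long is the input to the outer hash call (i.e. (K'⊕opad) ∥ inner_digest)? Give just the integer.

84

Key is 64 ≤ 64 bytes, zero-padded: |K'| = 64.
Outer input = (K'⊕opad) ∥ H(inner) → 64 + 20 = 84 bytes.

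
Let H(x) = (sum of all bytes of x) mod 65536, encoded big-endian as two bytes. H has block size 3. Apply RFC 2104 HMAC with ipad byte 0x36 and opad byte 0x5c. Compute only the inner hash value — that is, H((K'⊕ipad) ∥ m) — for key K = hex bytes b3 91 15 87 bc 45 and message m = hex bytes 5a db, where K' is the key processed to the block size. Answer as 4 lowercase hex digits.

0276

Key hex bytes b3 91 15 87 bc 45 is 6 bytes > B = 3, so hash it first: H(key) = 02 e1, then zero-pad to 3 bytes: K' = 02 e1 00.
K' ⊕ ipad = 34 d7 36.
Inner input = 34 d7 36 ∥ 5a db.
Inner hash: sum = 52+215+54+90+219 = 630 → 02 76.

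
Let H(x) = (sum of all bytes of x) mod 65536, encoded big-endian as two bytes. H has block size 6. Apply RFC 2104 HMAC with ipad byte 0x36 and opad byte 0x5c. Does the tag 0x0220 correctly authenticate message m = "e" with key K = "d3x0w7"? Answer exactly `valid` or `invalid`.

Key "d3x0w7" = 64 33 78 30 77 37 is exactly B = 6 bytes: K' = 64 33 78 30 77 37.
K' ⊕ ipad = 52 05 4e 06 41 01; K' ⊕ opad = 38 6f 24 6c 2b 6b.
Inner hash: sum = 82+5+78+6+65+1+101 = 338 → 01 52.
Outer hash (recomputed tag): sum = 56+111+36+108+43+107+1+82 = 544 → 02 20.
Recomputed tag = 0220; claimed = 0220 → match.

valid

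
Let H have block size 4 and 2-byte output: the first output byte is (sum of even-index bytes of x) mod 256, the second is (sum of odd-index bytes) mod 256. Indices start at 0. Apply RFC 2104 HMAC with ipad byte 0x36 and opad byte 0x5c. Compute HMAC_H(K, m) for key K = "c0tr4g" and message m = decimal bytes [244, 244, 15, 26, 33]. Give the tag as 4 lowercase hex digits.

Key "c0tr4g" = 63 30 74 72 34 67 is 6 bytes > B = 4, so hash it first: H(key) = 0b 09, then zero-pad to 4 bytes: K' = 0b 09 00 00.
K' ⊕ ipad = 3d 3f 36 36.  K' ⊕ opad = 57 55 5c 5c.
Inner input = (K'⊕ipad) ∥ m = 3d 3f 36 36 ∥ f4 f4 0f 1a 21.
Inner hash: even-index sum = 407 mod 256 = 151; odd-index sum = 387 mod 256 = 131 → 97 83.
Outer input = (K'⊕opad) ∥ inner = 57 55 5c 5c ∥ 97 83.
Outer hash (tag): even-index sum = 330 mod 256 = 74; odd-index sum = 308 mod 256 = 52 → 4a 34.

4a34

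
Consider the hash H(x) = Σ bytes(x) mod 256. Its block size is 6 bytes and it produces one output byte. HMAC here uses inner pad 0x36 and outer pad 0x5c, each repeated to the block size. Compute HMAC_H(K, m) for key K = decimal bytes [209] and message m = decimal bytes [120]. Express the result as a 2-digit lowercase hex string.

c6

Key decimal bytes [209] = d1 is 1 byte ≤ B = 6; zero-pad to 6 bytes: K' = d1 00 00 00 00 00.
K' ⊕ ipad = e7 36 36 36 36 36.  K' ⊕ opad = 8d 5c 5c 5c 5c 5c.
Inner input = (K'⊕ipad) ∥ m = e7 36 36 36 36 36 ∥ 78.
Inner hash: sum = 231+54+54+54+54+54+120 = 621; mod 256 = 109 → 6d.
Outer input = (K'⊕opad) ∥ inner = 8d 5c 5c 5c 5c 5c ∥ 6d.
Outer hash (tag): sum = 141+92+92+92+92+92+109 = 710; mod 256 = 198 → c6.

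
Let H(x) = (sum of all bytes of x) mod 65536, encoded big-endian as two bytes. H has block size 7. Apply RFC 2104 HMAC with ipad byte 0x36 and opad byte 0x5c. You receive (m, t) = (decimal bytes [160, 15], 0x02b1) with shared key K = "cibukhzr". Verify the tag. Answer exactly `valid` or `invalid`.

Key "cibukhzr" = 63 69 62 75 6b 68 7a 72 is 8 bytes > B = 7, so hash it first: H(key) = 03 62, then zero-pad to 7 bytes: K' = 03 62 00 00 00 00 00.
K' ⊕ ipad = 35 54 36 36 36 36 36; K' ⊕ opad = 5f 3e 5c 5c 5c 5c 5c.
Inner hash: sum = 53+84+54+54+54+54+54+160+15 = 582 → 02 46.
Outer hash (recomputed tag): sum = 95+62+92+92+92+92+92+2+70 = 689 → 02 b1.
Recomputed tag = 02b1; claimed = 02b1 → match.

valid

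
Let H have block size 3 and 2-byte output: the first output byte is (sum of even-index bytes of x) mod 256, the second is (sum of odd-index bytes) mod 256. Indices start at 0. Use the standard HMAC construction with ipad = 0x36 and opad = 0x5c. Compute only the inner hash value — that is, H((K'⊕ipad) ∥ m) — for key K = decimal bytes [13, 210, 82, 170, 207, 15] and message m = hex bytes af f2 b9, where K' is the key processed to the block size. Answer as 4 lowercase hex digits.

Key decimal bytes [13, 210, 82, 170, 207, 15] = 0d d2 52 aa cf 0f is 6 bytes > B = 3, so hash it first: H(key) = 2e 8b, then zero-pad to 3 bytes: K' = 2e 8b 00.
K' ⊕ ipad = 18 bd 36.
Inner input = 18 bd 36 ∥ af f2 b9.
Inner hash: even-index sum = 320 mod 256 = 64; odd-index sum = 549 mod 256 = 37 → 40 25.

4025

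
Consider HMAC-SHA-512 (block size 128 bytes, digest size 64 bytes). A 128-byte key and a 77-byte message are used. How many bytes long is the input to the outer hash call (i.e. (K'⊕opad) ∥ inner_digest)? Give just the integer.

192

Key is 128 ≤ 128 bytes, zero-padded: |K'| = 128.
Outer input = (K'⊕opad) ∥ H(inner) → 128 + 64 = 192 bytes.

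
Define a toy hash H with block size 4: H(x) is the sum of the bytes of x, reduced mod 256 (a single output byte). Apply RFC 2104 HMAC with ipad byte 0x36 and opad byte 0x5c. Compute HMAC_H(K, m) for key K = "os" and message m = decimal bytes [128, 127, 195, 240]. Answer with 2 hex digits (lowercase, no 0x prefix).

Key "os" = 6f 73 is 2 bytes ≤ B = 4; zero-pad to 4 bytes: K' = 6f 73 00 00.
K' ⊕ ipad = 59 45 36 36.  K' ⊕ opad = 33 2f 5c 5c.
Inner input = (K'⊕ipad) ∥ m = 59 45 36 36 ∥ 80 7f c3 f0.
Inner hash: sum = 89+69+54+54+128+127+195+240 = 956; mod 256 = 188 → bc.
Outer input = (K'⊕opad) ∥ inner = 33 2f 5c 5c ∥ bc.
Outer hash (tag): sum = 51+47+92+92+188 = 470; mod 256 = 214 → d6.

d6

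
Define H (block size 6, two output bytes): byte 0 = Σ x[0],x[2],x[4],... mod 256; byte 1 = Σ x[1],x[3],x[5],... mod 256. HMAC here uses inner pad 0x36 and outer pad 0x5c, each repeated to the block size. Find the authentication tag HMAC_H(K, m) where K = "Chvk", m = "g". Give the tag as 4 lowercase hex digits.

Key "Chvk" = 43 68 76 6b is 4 bytes ≤ B = 6; zero-pad to 6 bytes: K' = 43 68 76 6b 00 00.
K' ⊕ ipad = 75 5e 40 5d 36 36.  K' ⊕ opad = 1f 34 2a 37 5c 5c.
Inner input = (K'⊕ipad) ∥ m = 75 5e 40 5d 36 36 ∥ 67.
Inner hash: even-index sum = 338 mod 256 = 82; odd-index sum = 241 mod 256 = 241 → 52 f1.
Outer input = (K'⊕opad) ∥ inner = 1f 34 2a 37 5c 5c ∥ 52 f1.
Outer hash (tag): even-index sum = 247 mod 256 = 247; odd-index sum = 440 mod 256 = 184 → f7 b8.

f7b8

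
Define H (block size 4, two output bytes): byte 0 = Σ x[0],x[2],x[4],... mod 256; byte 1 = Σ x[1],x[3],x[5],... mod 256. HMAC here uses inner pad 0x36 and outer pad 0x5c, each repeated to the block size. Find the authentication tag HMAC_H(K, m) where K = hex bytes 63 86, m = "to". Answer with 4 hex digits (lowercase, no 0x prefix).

9a8b

Key hex bytes 63 86 is 2 bytes ≤ B = 4; zero-pad to 4 bytes: K' = 63 86 00 00.
K' ⊕ ipad = 55 b0 36 36.  K' ⊕ opad = 3f da 5c 5c.
Inner input = (K'⊕ipad) ∥ m = 55 b0 36 36 ∥ 74 6f.
Inner hash: even-index sum = 255 mod 256 = 255; odd-index sum = 341 mod 256 = 85 → ff 55.
Outer input = (K'⊕opad) ∥ inner = 3f da 5c 5c ∥ ff 55.
Outer hash (tag): even-index sum = 410 mod 256 = 154; odd-index sum = 395 mod 256 = 139 → 9a 8b.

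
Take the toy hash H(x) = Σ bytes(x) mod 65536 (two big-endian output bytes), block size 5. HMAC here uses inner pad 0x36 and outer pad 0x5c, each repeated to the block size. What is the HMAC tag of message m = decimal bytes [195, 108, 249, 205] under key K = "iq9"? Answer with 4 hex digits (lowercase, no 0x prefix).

0199

Key "iq9" = 69 71 39 is 3 bytes ≤ B = 5; zero-pad to 5 bytes: K' = 69 71 39 00 00.
K' ⊕ ipad = 5f 47 0f 36 36.  K' ⊕ opad = 35 2d 65 5c 5c.
Inner input = (K'⊕ipad) ∥ m = 5f 47 0f 36 36 ∥ c3 6c f9 cd.
Inner hash: sum = 95+71+15+54+54+195+108+249+205 = 1046 → 04 16.
Outer input = (K'⊕opad) ∥ inner = 35 2d 65 5c 5c ∥ 04 16.
Outer hash (tag): sum = 53+45+101+92+92+4+22 = 409 → 01 99.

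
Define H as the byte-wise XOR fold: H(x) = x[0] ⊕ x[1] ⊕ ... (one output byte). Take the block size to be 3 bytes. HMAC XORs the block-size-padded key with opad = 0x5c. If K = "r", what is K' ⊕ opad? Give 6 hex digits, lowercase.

Key "r" = 72 is 1 byte ≤ B = 3; zero-pad to 3 bytes: K' = 72 00 00.
XOR each byte with 0x5c: 72⊕5c=2e, 00⊕5c=5c, 00⊕5c=5c.

2e5c5c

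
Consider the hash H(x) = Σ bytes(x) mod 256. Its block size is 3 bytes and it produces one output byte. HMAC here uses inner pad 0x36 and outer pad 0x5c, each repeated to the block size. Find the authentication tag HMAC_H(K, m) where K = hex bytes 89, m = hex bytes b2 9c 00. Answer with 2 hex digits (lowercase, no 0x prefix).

06

Key hex bytes 89 is 1 byte ≤ B = 3; zero-pad to 3 bytes: K' = 89 00 00.
K' ⊕ ipad = bf 36 36.  K' ⊕ opad = d5 5c 5c.
Inner input = (K'⊕ipad) ∥ m = bf 36 36 ∥ b2 9c 00.
Inner hash: sum = 191+54+54+178+156+0 = 633; mod 256 = 121 → 79.
Outer input = (K'⊕opad) ∥ inner = d5 5c 5c ∥ 79.
Outer hash (tag): sum = 213+92+92+121 = 518; mod 256 = 6 → 06.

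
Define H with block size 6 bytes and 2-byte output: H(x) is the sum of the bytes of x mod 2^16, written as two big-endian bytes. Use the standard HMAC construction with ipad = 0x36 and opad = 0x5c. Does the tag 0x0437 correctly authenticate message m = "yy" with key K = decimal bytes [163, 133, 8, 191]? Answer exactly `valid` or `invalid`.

Key decimal bytes [163, 133, 8, 191] = a3 85 08 bf is 4 bytes ≤ B = 6; zero-pad to 6 bytes: K' = a3 85 08 bf 00 00.
K' ⊕ ipad = 95 b3 3e 89 36 36; K' ⊕ opad = ff d9 54 e3 5c 5c.
Inner hash: sum = 149+179+62+137+54+54+121+121 = 877 → 03 6d.
Outer hash (recomputed tag): sum = 255+217+84+227+92+92+3+109 = 1079 → 04 37.
Recomputed tag = 0437; claimed = 0437 → match.

valid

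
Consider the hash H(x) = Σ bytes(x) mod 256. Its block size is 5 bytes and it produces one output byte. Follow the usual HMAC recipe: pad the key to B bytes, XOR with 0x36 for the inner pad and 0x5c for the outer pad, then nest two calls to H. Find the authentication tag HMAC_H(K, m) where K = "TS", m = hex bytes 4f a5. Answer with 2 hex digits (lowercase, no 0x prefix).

88

Key "TS" = 54 53 is 2 bytes ≤ B = 5; zero-pad to 5 bytes: K' = 54 53 00 00 00.
K' ⊕ ipad = 62 65 36 36 36.  K' ⊕ opad = 08 0f 5c 5c 5c.
Inner input = (K'⊕ipad) ∥ m = 62 65 36 36 36 ∥ 4f a5.
Inner hash: sum = 98+101+54+54+54+79+165 = 605; mod 256 = 93 → 5d.
Outer input = (K'⊕opad) ∥ inner = 08 0f 5c 5c 5c ∥ 5d.
Outer hash (tag): sum = 8+15+92+92+92+93 = 392; mod 256 = 136 → 88.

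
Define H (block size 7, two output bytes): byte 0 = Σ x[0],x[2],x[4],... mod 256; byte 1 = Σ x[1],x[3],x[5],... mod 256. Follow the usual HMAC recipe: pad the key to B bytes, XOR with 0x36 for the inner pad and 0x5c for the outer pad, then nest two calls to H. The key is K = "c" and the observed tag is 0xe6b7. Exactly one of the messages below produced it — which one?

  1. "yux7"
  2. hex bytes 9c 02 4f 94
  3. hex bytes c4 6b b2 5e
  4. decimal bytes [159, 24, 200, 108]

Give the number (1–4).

1

Key "c" = 63 is 1 byte ≤ B = 7; zero-pad to 7 bytes: K' = 63 00 00 00 00 00 00.
K' ⊕ ipad = 55 36 36 36 36 36 36; K' ⊕ opad = 3f 5c 5c 5c 5c 5c 5c.
m1: inner = H(55 36 36 36 36 36 36 79 75 78 37) = a3 93; tag = H(3f 5c 5c 5c 5c 5c 5c a3 93) = e6b7 ← matches
m2: inner = H(55 36 36 36 36 36 36 9c 02 4f 94) = 8d 8d; tag = H(3f 5c 5c 5c 5c 5c 5c 8d 8d) = e0a1
m3: inner = H(55 36 36 36 36 36 36 c4 6b b2 5e) = c0 18; tag = H(3f 5c 5c 5c 5c 5c 5c c0 18) = 6bd4
m4: inner = H(55 36 36 36 36 36 36 9f 18 c8 6c) = 7b 09; tag = H(3f 5c 5c 5c 5c 5c 5c 7b 09) = 5c8f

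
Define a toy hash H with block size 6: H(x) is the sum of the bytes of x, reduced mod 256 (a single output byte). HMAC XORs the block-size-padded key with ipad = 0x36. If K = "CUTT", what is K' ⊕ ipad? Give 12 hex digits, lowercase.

756362623636

Key "CUTT" = 43 55 54 54 is 4 bytes ≤ B = 6; zero-pad to 6 bytes: K' = 43 55 54 54 00 00.
XOR each byte with 0x36: 43⊕36=75, 55⊕36=63, 54⊕36=62, 54⊕36=62, 00⊕36=36, 00⊕36=36.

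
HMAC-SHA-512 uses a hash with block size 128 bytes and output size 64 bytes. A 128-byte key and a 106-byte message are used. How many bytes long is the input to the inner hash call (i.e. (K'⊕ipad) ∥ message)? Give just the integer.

Key is 128 ≤ 128 bytes, zero-padded: |K'| = 128.
Inner input = (K'⊕ipad) ∥ m → 128 + 106 = 234 bytes.

234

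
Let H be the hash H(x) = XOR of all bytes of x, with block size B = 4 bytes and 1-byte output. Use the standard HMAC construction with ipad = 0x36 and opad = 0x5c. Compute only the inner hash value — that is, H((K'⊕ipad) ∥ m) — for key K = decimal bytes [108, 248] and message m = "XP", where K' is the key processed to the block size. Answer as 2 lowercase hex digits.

Key decimal bytes [108, 248] = 6c f8 is 2 bytes ≤ B = 4; zero-pad to 4 bytes: K' = 6c f8 00 00.
K' ⊕ ipad = 5a ce 36 36.
Inner input = 5a ce 36 36 ∥ 58 50.
Inner hash: XOR 5a⊕ce⊕36⊕36⊕58⊕50 = 9c.

9c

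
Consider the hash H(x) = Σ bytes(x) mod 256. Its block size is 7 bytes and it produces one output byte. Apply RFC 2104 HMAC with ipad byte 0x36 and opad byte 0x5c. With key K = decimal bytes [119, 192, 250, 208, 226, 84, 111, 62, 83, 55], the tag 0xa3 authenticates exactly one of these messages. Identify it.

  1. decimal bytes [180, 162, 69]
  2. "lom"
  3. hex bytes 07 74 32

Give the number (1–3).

Key decimal bytes [119, 192, 250, 208, 226, 84, 111, 62, 83, 55] = 77 c0 fa d0 e2 54 6f 3e 53 37 is 10 bytes > B = 7, so hash it first: H(key) = 6e, then zero-pad to 7 bytes: K' = 6e 00 00 00 00 00 00.
K' ⊕ ipad = 58 36 36 36 36 36 36; K' ⊕ opad = 32 5c 5c 5c 5c 5c 5c.
m1: inner = H(58 36 36 36 36 36 36 b4 a2 45) = 37; tag = H(32 5c 5c 5c 5c 5c 5c 37) = 91
m2: inner = H(58 36 36 36 36 36 36 6c 6f 6d) = e4; tag = H(32 5c 5c 5c 5c 5c 5c e4) = 3e
m3: inner = H(58 36 36 36 36 36 36 07 74 32) = 49; tag = H(32 5c 5c 5c 5c 5c 5c 49) = a3 ← matches

3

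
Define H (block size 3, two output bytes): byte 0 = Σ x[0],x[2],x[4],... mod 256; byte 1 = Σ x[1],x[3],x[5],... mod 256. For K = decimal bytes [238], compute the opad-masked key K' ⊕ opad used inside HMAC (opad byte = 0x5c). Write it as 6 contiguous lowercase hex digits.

Key decimal bytes [238] = ee is 1 byte ≤ B = 3; zero-pad to 3 bytes: K' = ee 00 00.
XOR each byte with 0x5c: ee⊕5c=b2, 00⊕5c=5c, 00⊕5c=5c.

b25c5c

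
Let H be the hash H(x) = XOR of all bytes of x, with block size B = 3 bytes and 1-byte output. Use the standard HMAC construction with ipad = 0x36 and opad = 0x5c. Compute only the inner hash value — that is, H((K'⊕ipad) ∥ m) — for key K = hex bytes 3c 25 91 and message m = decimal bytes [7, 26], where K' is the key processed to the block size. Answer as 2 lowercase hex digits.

Key hex bytes 3c 25 91 is exactly B = 3 bytes: K' = 3c 25 91.
K' ⊕ ipad = 0a 13 a7.
Inner input = 0a 13 a7 ∥ 07 1a.
Inner hash: XOR 0a⊕13⊕a7⊕07⊕1a = a3.

a3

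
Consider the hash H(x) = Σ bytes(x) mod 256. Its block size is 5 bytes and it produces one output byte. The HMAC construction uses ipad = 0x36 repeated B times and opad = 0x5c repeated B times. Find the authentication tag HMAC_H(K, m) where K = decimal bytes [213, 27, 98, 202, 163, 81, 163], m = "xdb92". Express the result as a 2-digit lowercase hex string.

65

Key decimal bytes [213, 27, 98, 202, 163, 81, 163] = d5 1b 62 ca a3 51 a3 is 7 bytes > B = 5, so hash it first: H(key) = b3, then zero-pad to 5 bytes: K' = b3 00 00 00 00.
K' ⊕ ipad = 85 36 36 36 36.  K' ⊕ opad = ef 5c 5c 5c 5c.
Inner input = (K'⊕ipad) ∥ m = 85 36 36 36 36 ∥ 78 64 62 39 32.
Inner hash: sum = 133+54+54+54+54+120+100+98+57+50 = 774; mod 256 = 6 → 06.
Outer input = (K'⊕opad) ∥ inner = ef 5c 5c 5c 5c ∥ 06.
Outer hash (tag): sum = 239+92+92+92+92+6 = 613; mod 256 = 101 → 65.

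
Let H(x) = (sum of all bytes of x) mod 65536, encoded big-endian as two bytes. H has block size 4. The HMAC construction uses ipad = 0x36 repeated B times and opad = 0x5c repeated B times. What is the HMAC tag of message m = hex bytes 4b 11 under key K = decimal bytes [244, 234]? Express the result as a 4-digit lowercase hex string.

Key decimal bytes [244, 234] = f4 ea is 2 bytes ≤ B = 4; zero-pad to 4 bytes: K' = f4 ea 00 00.
K' ⊕ ipad = c2 dc 36 36.  K' ⊕ opad = a8 b6 5c 5c.
Inner input = (K'⊕ipad) ∥ m = c2 dc 36 36 ∥ 4b 11.
Inner hash: sum = 194+220+54+54+75+17 = 614 → 02 66.
Outer input = (K'⊕opad) ∥ inner = a8 b6 5c 5c ∥ 02 66.
Outer hash (tag): sum = 168+182+92+92+2+102 = 638 → 02 7e.

027e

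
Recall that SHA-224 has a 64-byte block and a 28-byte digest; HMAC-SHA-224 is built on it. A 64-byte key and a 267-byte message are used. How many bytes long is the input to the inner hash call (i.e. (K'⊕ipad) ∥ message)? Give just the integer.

Key is 64 ≤ 64 bytes, zero-padded: |K'| = 64.
Inner input = (K'⊕ipad) ∥ m → 64 + 267 = 331 bytes.

331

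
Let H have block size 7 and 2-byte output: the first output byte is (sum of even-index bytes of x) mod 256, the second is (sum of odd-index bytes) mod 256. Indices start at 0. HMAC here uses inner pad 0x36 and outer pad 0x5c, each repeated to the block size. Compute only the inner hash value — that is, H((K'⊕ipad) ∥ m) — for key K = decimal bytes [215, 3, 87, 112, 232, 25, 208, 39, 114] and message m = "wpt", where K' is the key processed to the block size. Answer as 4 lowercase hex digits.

80dc

Key decimal bytes [215, 3, 87, 112, 232, 25, 208, 39, 114] = d7 03 57 70 e8 19 d0 27 72 is 9 bytes > B = 7, so hash it first: H(key) = 58 b3, then zero-pad to 7 bytes: K' = 58 b3 00 00 00 00 00.
K' ⊕ ipad = 6e 85 36 36 36 36 36.
Inner input = 6e 85 36 36 36 36 36 ∥ 77 70 74.
Inner hash: even-index sum = 384 mod 256 = 128; odd-index sum = 476 mod 256 = 220 → 80 dc.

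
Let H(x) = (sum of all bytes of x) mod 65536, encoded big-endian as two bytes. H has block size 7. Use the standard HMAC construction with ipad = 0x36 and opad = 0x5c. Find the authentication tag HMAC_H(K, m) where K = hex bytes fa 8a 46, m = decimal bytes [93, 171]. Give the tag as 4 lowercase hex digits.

Key hex bytes fa 8a 46 is 3 bytes ≤ B = 7; zero-pad to 7 bytes: K' = fa 8a 46 00 00 00 00.
K' ⊕ ipad = cc bc 70 36 36 36 36.  K' ⊕ opad = a6 d6 1a 5c 5c 5c 5c.
Inner input = (K'⊕ipad) ∥ m = cc bc 70 36 36 36 36 ∥ 5d ab.
Inner hash: sum = 204+188+112+54+54+54+54+93+171 = 984 → 03 d8.
Outer input = (K'⊕opad) ∥ inner = a6 d6 1a 5c 5c 5c 5c ∥ 03 d8.
Outer hash (tag): sum = 166+214+26+92+92+92+92+3+216 = 993 → 03 e1.

03e1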